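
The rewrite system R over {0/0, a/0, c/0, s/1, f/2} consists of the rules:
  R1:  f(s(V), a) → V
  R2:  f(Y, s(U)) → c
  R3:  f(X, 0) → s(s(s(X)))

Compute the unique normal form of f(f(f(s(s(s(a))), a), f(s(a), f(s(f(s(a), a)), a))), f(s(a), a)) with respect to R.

a

1. f(f(f(s(s(s(a))), a), f(s(a), f(s(f(s(a), a)), a))), f(s(a), a))  →  f(f(s(s(a)), f(s(a), f(s(f(s(a), a)), a))), f(s(a), a))   [R1 at 1.1]
2. f(f(s(s(a)), f(s(a), f(s(f(s(a), a)), a))), f(s(a), a))  →  f(f(s(s(a)), f(s(a), f(s(a), a))), f(s(a), a))   [R1 at 1.2.2]
3. f(f(s(s(a)), f(s(a), f(s(a), a))), f(s(a), a))  →  f(f(s(s(a)), f(s(a), a)), f(s(a), a))   [R1 at 1.2.2]
4. f(f(s(s(a)), f(s(a), a)), f(s(a), a))  →  f(f(s(s(a)), a), f(s(a), a))   [R1 at 1.2]
5. f(f(s(s(a)), a), f(s(a), a))  →  f(s(a), f(s(a), a))   [R1 at 1]
6. f(s(a), f(s(a), a))  →  f(s(a), a)   [R1 at 2]
7. f(s(a), a)  →  a   [R1 at ε]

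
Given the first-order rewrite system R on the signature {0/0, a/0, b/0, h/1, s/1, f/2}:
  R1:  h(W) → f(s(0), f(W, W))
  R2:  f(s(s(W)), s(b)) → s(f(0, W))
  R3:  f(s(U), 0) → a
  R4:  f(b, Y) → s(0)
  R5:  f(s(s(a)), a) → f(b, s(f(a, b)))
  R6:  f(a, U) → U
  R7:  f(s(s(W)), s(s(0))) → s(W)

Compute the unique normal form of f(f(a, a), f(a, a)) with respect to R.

a

1. f(f(a, a), f(a, a))  →  f(a, f(a, a))   [R6 at 1]
2. f(a, f(a, a))  →  f(a, a)   [R6 at ε]
3. f(a, a)  →  a   [R6 at ε]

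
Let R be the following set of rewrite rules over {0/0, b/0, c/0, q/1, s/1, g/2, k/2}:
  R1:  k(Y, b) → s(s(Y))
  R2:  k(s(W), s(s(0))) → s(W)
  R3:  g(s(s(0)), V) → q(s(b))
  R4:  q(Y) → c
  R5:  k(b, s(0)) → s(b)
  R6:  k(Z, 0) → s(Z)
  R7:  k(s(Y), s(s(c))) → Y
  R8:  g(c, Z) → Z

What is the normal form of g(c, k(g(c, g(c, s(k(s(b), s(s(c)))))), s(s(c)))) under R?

1. g(c, k(g(c, g(c, s(k(s(b), s(s(c)))))), s(s(c))))  →  k(g(c, g(c, s(k(s(b), s(s(c)))))), s(s(c)))   [R8 at ε]
2. k(g(c, g(c, s(k(s(b), s(s(c)))))), s(s(c)))  →  k(g(c, s(k(s(b), s(s(c))))), s(s(c)))   [R8 at 1]
3. k(g(c, s(k(s(b), s(s(c))))), s(s(c)))  →  k(s(k(s(b), s(s(c)))), s(s(c)))   [R8 at 1]
4. k(s(k(s(b), s(s(c)))), s(s(c)))  →  k(s(b), s(s(c)))   [R7 at ε]
5. k(s(b), s(s(c)))  →  b   [R7 at ε]

b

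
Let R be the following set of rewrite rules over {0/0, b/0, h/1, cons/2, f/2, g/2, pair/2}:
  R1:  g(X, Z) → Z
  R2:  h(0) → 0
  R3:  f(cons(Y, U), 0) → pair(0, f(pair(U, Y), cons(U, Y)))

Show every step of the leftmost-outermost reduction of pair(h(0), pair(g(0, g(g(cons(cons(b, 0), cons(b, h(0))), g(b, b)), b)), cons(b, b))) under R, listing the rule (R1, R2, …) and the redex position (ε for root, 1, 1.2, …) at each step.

1. pair(h(0), pair(g(0, g(g(cons(cons(b, 0), cons(b, h(0))), g(b, b)), b)), cons(b, b)))  →  pair(0, pair(g(0, g(g(cons(cons(b, 0), cons(b, h(0))), g(b, b)), b)), cons(b, b)))   [R2 at 1]
2. pair(0, pair(g(0, g(g(cons(cons(b, 0), cons(b, h(0))), g(b, b)), b)), cons(b, b)))  →  pair(0, pair(g(g(cons(cons(b, 0), cons(b, h(0))), g(b, b)), b), cons(b, b)))   [R1 at 2.1]
3. pair(0, pair(g(g(cons(cons(b, 0), cons(b, h(0))), g(b, b)), b), cons(b, b)))  →  pair(0, pair(b, cons(b, b)))   [R1 at 2.1]

pair(0, pair(b, cons(b, b)))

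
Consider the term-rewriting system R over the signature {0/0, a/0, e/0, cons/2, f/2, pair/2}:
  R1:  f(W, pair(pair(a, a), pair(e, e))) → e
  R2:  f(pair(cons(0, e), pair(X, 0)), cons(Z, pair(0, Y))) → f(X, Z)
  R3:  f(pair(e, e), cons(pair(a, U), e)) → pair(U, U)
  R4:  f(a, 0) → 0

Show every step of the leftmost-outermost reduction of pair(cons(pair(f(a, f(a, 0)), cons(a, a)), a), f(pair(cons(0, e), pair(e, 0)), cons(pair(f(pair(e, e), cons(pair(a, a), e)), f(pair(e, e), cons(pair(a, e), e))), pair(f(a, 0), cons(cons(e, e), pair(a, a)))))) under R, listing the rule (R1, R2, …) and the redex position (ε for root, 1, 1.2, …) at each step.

1. pair(cons(pair(f(a, f(a, 0)), cons(a, a)), a), f(pair(cons(0, e), pair(e, 0)), cons(pair(f(pair(e, e), cons(pair(a, a), e)), f(pair(e, e), cons(pair(a, e), e))), pair(f(a, 0), cons(cons(e, e), pair(a, a))))))  →  pair(cons(pair(f(a, 0), cons(a, a)), a), f(pair(cons(0, e), pair(e, 0)), cons(pair(f(pair(e, e), cons(pair(a, a), e)), f(pair(e, e), cons(pair(a, e), e))), pair(f(a, 0), cons(cons(e, e), pair(a, a))))))   [R4 at 1.1.1.2]
2. pair(cons(pair(f(a, 0), cons(a, a)), a), f(pair(cons(0, e), pair(e, 0)), cons(pair(f(pair(e, e), cons(pair(a, a), e)), f(pair(e, e), cons(pair(a, e), e))), pair(f(a, 0), cons(cons(e, e), pair(a, a))))))  →  pair(cons(pair(0, cons(a, a)), a), f(pair(cons(0, e), pair(e, 0)), cons(pair(f(pair(e, e), cons(pair(a, a), e)), f(pair(e, e), cons(pair(a, e), e))), pair(f(a, 0), cons(cons(e, e), pair(a, a))))))   [R4 at 1.1.1]
3. pair(cons(pair(0, cons(a, a)), a), f(pair(cons(0, e), pair(e, 0)), cons(pair(f(pair(e, e), cons(pair(a, a), e)), f(pair(e, e), cons(pair(a, e), e))), pair(f(a, 0), cons(cons(e, e), pair(a, a))))))  →  pair(cons(pair(0, cons(a, a)), a), f(pair(cons(0, e), pair(e, 0)), cons(pair(pair(a, a), f(pair(e, e), cons(pair(a, e), e))), pair(f(a, 0), cons(cons(e, e), pair(a, a))))))   [R3 at 2.2.1.1]
4. pair(cons(pair(0, cons(a, a)), a), f(pair(cons(0, e), pair(e, 0)), cons(pair(pair(a, a), f(pair(e, e), cons(pair(a, e), e))), pair(f(a, 0), cons(cons(e, e), pair(a, a))))))  →  pair(cons(pair(0, cons(a, a)), a), f(pair(cons(0, e), pair(e, 0)), cons(pair(pair(a, a), pair(e, e)), pair(f(a, 0), cons(cons(e, e), pair(a, a))))))   [R3 at 2.2.1.2]
5. pair(cons(pair(0, cons(a, a)), a), f(pair(cons(0, e), pair(e, 0)), cons(pair(pair(a, a), pair(e, e)), pair(f(a, 0), cons(cons(e, e), pair(a, a))))))  →  pair(cons(pair(0, cons(a, a)), a), f(pair(cons(0, e), pair(e, 0)), cons(pair(pair(a, a), pair(e, e)), pair(0, cons(cons(e, e), pair(a, a))))))   [R4 at 2.2.2.1]
6. pair(cons(pair(0, cons(a, a)), a), f(pair(cons(0, e), pair(e, 0)), cons(pair(pair(a, a), pair(e, e)), pair(0, cons(cons(e, e), pair(a, a))))))  →  pair(cons(pair(0, cons(a, a)), a), f(e, pair(pair(a, a), pair(e, e))))   [R2 at 2]
7. pair(cons(pair(0, cons(a, a)), a), f(e, pair(pair(a, a), pair(e, e))))  →  pair(cons(pair(0, cons(a, a)), a), e)   [R1 at 2]

pair(cons(pair(0, cons(a, a)), a), e)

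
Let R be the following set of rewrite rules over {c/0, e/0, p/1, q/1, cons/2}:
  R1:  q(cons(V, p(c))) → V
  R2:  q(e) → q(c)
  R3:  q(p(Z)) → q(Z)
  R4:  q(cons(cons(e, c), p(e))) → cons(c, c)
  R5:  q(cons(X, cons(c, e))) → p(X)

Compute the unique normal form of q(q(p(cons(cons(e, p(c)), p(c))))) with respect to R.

1. q(q(p(cons(cons(e, p(c)), p(c)))))  →  q(q(cons(cons(e, p(c)), p(c))))   [R3 at 1]
2. q(q(cons(cons(e, p(c)), p(c))))  →  q(cons(e, p(c)))   [R1 at 1]
3. q(cons(e, p(c)))  →  e   [R1 at ε]

e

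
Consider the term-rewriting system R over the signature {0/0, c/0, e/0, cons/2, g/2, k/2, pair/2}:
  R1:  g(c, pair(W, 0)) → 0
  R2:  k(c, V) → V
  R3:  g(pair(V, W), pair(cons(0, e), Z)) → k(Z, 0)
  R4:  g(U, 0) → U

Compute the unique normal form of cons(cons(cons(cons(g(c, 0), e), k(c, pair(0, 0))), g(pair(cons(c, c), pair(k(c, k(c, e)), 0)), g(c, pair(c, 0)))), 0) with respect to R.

1. cons(cons(cons(cons(g(c, 0), e), k(c, pair(0, 0))), g(pair(cons(c, c), pair(k(c, k(c, e)), 0)), g(c, pair(c, 0)))), 0)  →  cons(cons(cons(cons(c, e), k(c, pair(0, 0))), g(pair(cons(c, c), pair(k(c, k(c, e)), 0)), g(c, pair(c, 0)))), 0)   [R4 at 1.1.1.1]
2. cons(cons(cons(cons(c, e), k(c, pair(0, 0))), g(pair(cons(c, c), pair(k(c, k(c, e)), 0)), g(c, pair(c, 0)))), 0)  →  cons(cons(cons(cons(c, e), pair(0, 0)), g(pair(cons(c, c), pair(k(c, k(c, e)), 0)), g(c, pair(c, 0)))), 0)   [R2 at 1.1.2]
3. cons(cons(cons(cons(c, e), pair(0, 0)), g(pair(cons(c, c), pair(k(c, k(c, e)), 0)), g(c, pair(c, 0)))), 0)  →  cons(cons(cons(cons(c, e), pair(0, 0)), g(pair(cons(c, c), pair(k(c, e), 0)), g(c, pair(c, 0)))), 0)   [R2 at 1.2.1.2.1]
4. cons(cons(cons(cons(c, e), pair(0, 0)), g(pair(cons(c, c), pair(k(c, e), 0)), g(c, pair(c, 0)))), 0)  →  cons(cons(cons(cons(c, e), pair(0, 0)), g(pair(cons(c, c), pair(e, 0)), g(c, pair(c, 0)))), 0)   [R2 at 1.2.1.2.1]
5. cons(cons(cons(cons(c, e), pair(0, 0)), g(pair(cons(c, c), pair(e, 0)), g(c, pair(c, 0)))), 0)  →  cons(cons(cons(cons(c, e), pair(0, 0)), g(pair(cons(c, c), pair(e, 0)), 0)), 0)   [R1 at 1.2.2]
6. cons(cons(cons(cons(c, e), pair(0, 0)), g(pair(cons(c, c), pair(e, 0)), 0)), 0)  →  cons(cons(cons(cons(c, e), pair(0, 0)), pair(cons(c, c), pair(e, 0))), 0)   [R4 at 1.2]

cons(cons(cons(cons(c, e), pair(0, 0)), pair(cons(c, c), pair(e, 0))), 0)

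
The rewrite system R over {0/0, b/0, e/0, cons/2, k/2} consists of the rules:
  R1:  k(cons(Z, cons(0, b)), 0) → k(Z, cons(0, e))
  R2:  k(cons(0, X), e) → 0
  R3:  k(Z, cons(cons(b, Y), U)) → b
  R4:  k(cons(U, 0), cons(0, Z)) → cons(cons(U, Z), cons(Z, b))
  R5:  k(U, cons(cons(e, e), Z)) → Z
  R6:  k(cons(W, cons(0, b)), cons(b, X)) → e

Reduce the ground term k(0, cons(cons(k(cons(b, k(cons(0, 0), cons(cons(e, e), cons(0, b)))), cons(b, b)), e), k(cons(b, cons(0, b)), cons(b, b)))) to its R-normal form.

e

1. k(0, cons(cons(k(cons(b, k(cons(0, 0), cons(cons(e, e), cons(0, b)))), cons(b, b)), e), k(cons(b, cons(0, b)), cons(b, b))))  →  k(0, cons(cons(k(cons(b, cons(0, b)), cons(b, b)), e), k(cons(b, cons(0, b)), cons(b, b))))   [R5 at 2.1.1.1.2]
2. k(0, cons(cons(k(cons(b, cons(0, b)), cons(b, b)), e), k(cons(b, cons(0, b)), cons(b, b))))  →  k(0, cons(cons(e, e), k(cons(b, cons(0, b)), cons(b, b))))   [R6 at 2.1.1]
3. k(0, cons(cons(e, e), k(cons(b, cons(0, b)), cons(b, b))))  →  k(cons(b, cons(0, b)), cons(b, b))   [R5 at ε]
4. k(cons(b, cons(0, b)), cons(b, b))  →  e   [R6 at ε]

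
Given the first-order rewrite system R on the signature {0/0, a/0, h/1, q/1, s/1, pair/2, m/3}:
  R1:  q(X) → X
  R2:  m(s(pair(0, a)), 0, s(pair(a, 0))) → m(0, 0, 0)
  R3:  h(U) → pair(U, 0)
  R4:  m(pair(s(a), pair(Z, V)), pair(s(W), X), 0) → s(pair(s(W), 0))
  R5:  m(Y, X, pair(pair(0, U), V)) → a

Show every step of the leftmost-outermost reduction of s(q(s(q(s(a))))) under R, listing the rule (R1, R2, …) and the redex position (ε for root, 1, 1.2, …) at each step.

s(s(s(a)))

1. s(q(s(q(s(a)))))  →  s(s(q(s(a))))   [R1 at 1]
2. s(s(q(s(a))))  →  s(s(s(a)))   [R1 at 1.1]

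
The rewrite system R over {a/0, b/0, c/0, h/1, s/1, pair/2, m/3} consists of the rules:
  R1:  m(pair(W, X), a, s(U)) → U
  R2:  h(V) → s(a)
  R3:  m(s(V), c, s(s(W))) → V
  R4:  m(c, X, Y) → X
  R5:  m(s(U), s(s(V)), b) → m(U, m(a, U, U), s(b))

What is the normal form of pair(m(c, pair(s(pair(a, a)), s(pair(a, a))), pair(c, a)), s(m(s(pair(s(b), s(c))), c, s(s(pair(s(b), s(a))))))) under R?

1. pair(m(c, pair(s(pair(a, a)), s(pair(a, a))), pair(c, a)), s(m(s(pair(s(b), s(c))), c, s(s(pair(s(b), s(a)))))))  →  pair(pair(s(pair(a, a)), s(pair(a, a))), s(m(s(pair(s(b), s(c))), c, s(s(pair(s(b), s(a)))))))   [R4 at 1]
2. pair(pair(s(pair(a, a)), s(pair(a, a))), s(m(s(pair(s(b), s(c))), c, s(s(pair(s(b), s(a)))))))  →  pair(pair(s(pair(a, a)), s(pair(a, a))), s(pair(s(b), s(c))))   [R3 at 2.1]

pair(pair(s(pair(a, a)), s(pair(a, a))), s(pair(s(b), s(c))))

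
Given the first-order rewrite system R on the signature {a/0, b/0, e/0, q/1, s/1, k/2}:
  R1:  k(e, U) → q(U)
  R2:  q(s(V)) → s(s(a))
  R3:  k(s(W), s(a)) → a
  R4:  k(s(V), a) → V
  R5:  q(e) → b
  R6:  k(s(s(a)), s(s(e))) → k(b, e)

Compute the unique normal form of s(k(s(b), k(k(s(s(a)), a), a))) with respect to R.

1. s(k(s(b), k(k(s(s(a)), a), a)))  →  s(k(s(b), k(s(a), a)))   [R4 at 1.2.1]
2. s(k(s(b), k(s(a), a)))  →  s(k(s(b), a))   [R4 at 1.2]
3. s(k(s(b), a))  →  s(b)   [R4 at 1]

s(b)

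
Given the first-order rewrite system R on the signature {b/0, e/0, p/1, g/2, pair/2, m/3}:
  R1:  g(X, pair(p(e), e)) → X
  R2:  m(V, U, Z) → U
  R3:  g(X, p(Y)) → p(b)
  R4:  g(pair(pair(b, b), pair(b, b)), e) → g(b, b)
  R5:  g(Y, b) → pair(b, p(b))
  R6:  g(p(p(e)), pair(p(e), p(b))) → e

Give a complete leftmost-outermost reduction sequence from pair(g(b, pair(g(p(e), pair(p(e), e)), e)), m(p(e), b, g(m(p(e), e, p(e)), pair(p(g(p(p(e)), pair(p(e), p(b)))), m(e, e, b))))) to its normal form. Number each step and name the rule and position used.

1. pair(g(b, pair(g(p(e), pair(p(e), e)), e)), m(p(e), b, g(m(p(e), e, p(e)), pair(p(g(p(p(e)), pair(p(e), p(b)))), m(e, e, b)))))  →  pair(g(b, pair(p(e), e)), m(p(e), b, g(m(p(e), e, p(e)), pair(p(g(p(p(e)), pair(p(e), p(b)))), m(e, e, b)))))   [R1 at 1.2.1]
2. pair(g(b, pair(p(e), e)), m(p(e), b, g(m(p(e), e, p(e)), pair(p(g(p(p(e)), pair(p(e), p(b)))), m(e, e, b)))))  →  pair(b, m(p(e), b, g(m(p(e), e, p(e)), pair(p(g(p(p(e)), pair(p(e), p(b)))), m(e, e, b)))))   [R1 at 1]
3. pair(b, m(p(e), b, g(m(p(e), e, p(e)), pair(p(g(p(p(e)), pair(p(e), p(b)))), m(e, e, b)))))  →  pair(b, b)   [R2 at 2]

pair(b, b)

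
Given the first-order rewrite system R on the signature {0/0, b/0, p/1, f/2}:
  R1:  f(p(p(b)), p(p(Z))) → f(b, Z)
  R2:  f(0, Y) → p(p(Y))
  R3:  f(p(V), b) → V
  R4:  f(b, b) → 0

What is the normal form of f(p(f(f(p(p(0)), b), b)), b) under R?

0

1. f(p(f(f(p(p(0)), b), b)), b)  →  f(f(p(p(0)), b), b)   [R3 at ε]
2. f(f(p(p(0)), b), b)  →  f(p(0), b)   [R3 at 1]
3. f(p(0), b)  →  0   [R3 at ε]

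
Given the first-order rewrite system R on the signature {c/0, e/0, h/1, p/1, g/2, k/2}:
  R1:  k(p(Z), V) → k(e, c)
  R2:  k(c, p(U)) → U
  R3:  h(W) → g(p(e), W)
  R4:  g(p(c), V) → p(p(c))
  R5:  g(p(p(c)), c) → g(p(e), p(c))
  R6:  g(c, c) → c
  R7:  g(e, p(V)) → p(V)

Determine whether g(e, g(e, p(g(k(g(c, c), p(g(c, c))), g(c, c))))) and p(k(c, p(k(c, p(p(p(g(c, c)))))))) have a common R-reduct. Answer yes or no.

Reduce t₁ = g(e, g(e, p(g(k(g(c, c), p(g(c, c))), g(c, c))))):
1. g(e, g(e, p(g(k(g(c, c), p(g(c, c))), g(c, c)))))  →  g(e, p(g(k(g(c, c), p(g(c, c))), g(c, c))))   [R7 at 2]
2. g(e, p(g(k(g(c, c), p(g(c, c))), g(c, c))))  →  p(g(k(g(c, c), p(g(c, c))), g(c, c)))   [R7 at ε]
3. p(g(k(g(c, c), p(g(c, c))), g(c, c)))  →  p(g(k(c, p(g(c, c))), g(c, c)))   [R6 at 1.1.1]
4. p(g(k(c, p(g(c, c))), g(c, c)))  →  p(g(g(c, c), g(c, c)))   [R2 at 1.1]
5. p(g(g(c, c), g(c, c)))  →  p(g(c, g(c, c)))   [R6 at 1.1]
6. p(g(c, g(c, c)))  →  p(g(c, c))   [R6 at 1.2]
7. p(g(c, c))  →  p(c)   [R6 at 1]

Reduce t₂ = p(k(c, p(k(c, p(p(p(g(c, c)))))))):
1. p(k(c, p(k(c, p(p(p(g(c, c))))))))  →  p(k(c, p(p(p(g(c, c))))))   [R2 at 1]
2. p(k(c, p(p(p(g(c, c))))))  →  p(p(p(g(c, c))))   [R2 at 1]
3. p(p(p(g(c, c))))  →  p(p(p(c)))   [R6 at 1.1.1]

no — NF(t₁) = p(c), NF(t₂) = p(p(p(c)))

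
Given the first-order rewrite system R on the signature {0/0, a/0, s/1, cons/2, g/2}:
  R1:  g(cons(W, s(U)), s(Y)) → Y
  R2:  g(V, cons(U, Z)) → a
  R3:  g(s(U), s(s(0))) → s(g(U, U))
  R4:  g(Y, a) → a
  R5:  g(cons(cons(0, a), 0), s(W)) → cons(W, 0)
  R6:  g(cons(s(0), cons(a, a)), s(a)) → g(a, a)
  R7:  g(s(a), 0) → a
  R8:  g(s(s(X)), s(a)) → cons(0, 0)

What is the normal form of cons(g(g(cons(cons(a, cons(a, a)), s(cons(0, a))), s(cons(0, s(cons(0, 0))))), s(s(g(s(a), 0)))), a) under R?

cons(s(a), a)

1. cons(g(g(cons(cons(a, cons(a, a)), s(cons(0, a))), s(cons(0, s(cons(0, 0))))), s(s(g(s(a), 0)))), a)  →  cons(g(cons(0, s(cons(0, 0))), s(s(g(s(a), 0)))), a)   [R1 at 1.1]
2. cons(g(cons(0, s(cons(0, 0))), s(s(g(s(a), 0)))), a)  →  cons(s(g(s(a), 0)), a)   [R1 at 1]
3. cons(s(g(s(a), 0)), a)  →  cons(s(a), a)   [R7 at 1.1]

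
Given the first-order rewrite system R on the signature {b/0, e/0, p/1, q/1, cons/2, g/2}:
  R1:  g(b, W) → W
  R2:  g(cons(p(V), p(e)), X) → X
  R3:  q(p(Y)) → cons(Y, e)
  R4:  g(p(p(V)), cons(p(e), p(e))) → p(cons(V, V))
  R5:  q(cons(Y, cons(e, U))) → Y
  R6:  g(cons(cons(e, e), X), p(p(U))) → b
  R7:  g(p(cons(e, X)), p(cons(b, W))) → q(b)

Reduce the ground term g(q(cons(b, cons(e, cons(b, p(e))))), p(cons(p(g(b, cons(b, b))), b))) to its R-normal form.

p(cons(p(cons(b, b)), b))

1. g(q(cons(b, cons(e, cons(b, p(e))))), p(cons(p(g(b, cons(b, b))), b)))  →  g(b, p(cons(p(g(b, cons(b, b))), b)))   [R5 at 1]
2. g(b, p(cons(p(g(b, cons(b, b))), b)))  →  p(cons(p(g(b, cons(b, b))), b))   [R1 at ε]
3. p(cons(p(g(b, cons(b, b))), b))  →  p(cons(p(cons(b, b)), b))   [R1 at 1.1.1]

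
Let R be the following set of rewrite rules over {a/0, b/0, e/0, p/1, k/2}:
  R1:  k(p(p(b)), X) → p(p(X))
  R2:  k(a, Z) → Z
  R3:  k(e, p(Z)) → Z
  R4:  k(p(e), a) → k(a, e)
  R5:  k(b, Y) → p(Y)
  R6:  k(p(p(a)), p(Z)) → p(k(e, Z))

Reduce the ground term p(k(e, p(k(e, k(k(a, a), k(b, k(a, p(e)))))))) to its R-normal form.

1. p(k(e, p(k(e, k(k(a, a), k(b, k(a, p(e))))))))  →  p(k(e, k(k(a, a), k(b, k(a, p(e))))))   [R3 at 1]
2. p(k(e, k(k(a, a), k(b, k(a, p(e))))))  →  p(k(e, k(a, k(b, k(a, p(e))))))   [R2 at 1.2.1]
3. p(k(e, k(a, k(b, k(a, p(e))))))  →  p(k(e, k(b, k(a, p(e)))))   [R2 at 1.2]
4. p(k(e, k(b, k(a, p(e)))))  →  p(k(e, p(k(a, p(e)))))   [R5 at 1.2]
5. p(k(e, p(k(a, p(e)))))  →  p(k(a, p(e)))   [R3 at 1]
6. p(k(a, p(e)))  →  p(p(e))   [R2 at 1]

p(p(e))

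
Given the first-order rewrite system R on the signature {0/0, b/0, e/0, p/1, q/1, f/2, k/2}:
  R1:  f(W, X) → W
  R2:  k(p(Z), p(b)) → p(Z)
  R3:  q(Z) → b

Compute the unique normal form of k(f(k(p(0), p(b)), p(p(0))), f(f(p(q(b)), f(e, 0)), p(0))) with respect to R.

p(0)

1. k(f(k(p(0), p(b)), p(p(0))), f(f(p(q(b)), f(e, 0)), p(0)))  →  k(k(p(0), p(b)), f(f(p(q(b)), f(e, 0)), p(0)))   [R1 at 1]
2. k(k(p(0), p(b)), f(f(p(q(b)), f(e, 0)), p(0)))  →  k(p(0), f(f(p(q(b)), f(e, 0)), p(0)))   [R2 at 1]
3. k(p(0), f(f(p(q(b)), f(e, 0)), p(0)))  →  k(p(0), f(p(q(b)), f(e, 0)))   [R1 at 2]
4. k(p(0), f(p(q(b)), f(e, 0)))  →  k(p(0), p(q(b)))   [R1 at 2]
5. k(p(0), p(q(b)))  →  k(p(0), p(b))   [R3 at 2.1]
6. k(p(0), p(b))  →  p(0)   [R2 at ε]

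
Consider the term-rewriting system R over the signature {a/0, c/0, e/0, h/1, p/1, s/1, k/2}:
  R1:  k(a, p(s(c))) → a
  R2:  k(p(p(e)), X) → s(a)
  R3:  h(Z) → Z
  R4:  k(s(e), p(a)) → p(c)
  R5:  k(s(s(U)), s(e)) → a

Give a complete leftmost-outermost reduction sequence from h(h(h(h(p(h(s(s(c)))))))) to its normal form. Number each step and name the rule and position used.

1. h(h(h(h(p(h(s(s(c))))))))  →  h(h(h(p(h(s(s(c)))))))   [R3 at ε]
2. h(h(h(p(h(s(s(c)))))))  →  h(h(p(h(s(s(c))))))   [R3 at ε]
3. h(h(p(h(s(s(c))))))  →  h(p(h(s(s(c)))))   [R3 at ε]
4. h(p(h(s(s(c)))))  →  p(h(s(s(c))))   [R3 at ε]
5. p(h(s(s(c))))  →  p(s(s(c)))   [R3 at 1]

p(s(s(c)))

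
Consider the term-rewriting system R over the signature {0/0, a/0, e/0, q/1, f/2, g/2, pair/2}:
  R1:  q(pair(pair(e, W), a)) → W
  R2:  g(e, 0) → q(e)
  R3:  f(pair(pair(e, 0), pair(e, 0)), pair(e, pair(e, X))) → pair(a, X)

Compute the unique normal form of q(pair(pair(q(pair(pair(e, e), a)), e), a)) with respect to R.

e

1. q(pair(pair(q(pair(pair(e, e), a)), e), a))  →  q(pair(pair(e, e), a))   [R1 at 1.1.1]
2. q(pair(pair(e, e), a))  →  e   [R1 at ε]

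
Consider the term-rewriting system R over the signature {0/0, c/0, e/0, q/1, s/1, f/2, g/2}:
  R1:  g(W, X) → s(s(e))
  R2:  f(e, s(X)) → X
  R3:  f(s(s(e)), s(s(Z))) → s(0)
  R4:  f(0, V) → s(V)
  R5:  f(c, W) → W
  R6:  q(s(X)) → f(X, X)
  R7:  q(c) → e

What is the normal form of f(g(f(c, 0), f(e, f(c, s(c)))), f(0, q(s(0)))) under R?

1. f(g(f(c, 0), f(e, f(c, s(c)))), f(0, q(s(0))))  →  f(s(s(e)), f(0, q(s(0))))   [R1 at 1]
2. f(s(s(e)), f(0, q(s(0))))  →  f(s(s(e)), s(q(s(0))))   [R4 at 2]
3. f(s(s(e)), s(q(s(0))))  →  f(s(s(e)), s(f(0, 0)))   [R6 at 2.1]
4. f(s(s(e)), s(f(0, 0)))  →  f(s(s(e)), s(s(0)))   [R4 at 2.1]
5. f(s(s(e)), s(s(0)))  →  s(0)   [R3 at ε]

s(0)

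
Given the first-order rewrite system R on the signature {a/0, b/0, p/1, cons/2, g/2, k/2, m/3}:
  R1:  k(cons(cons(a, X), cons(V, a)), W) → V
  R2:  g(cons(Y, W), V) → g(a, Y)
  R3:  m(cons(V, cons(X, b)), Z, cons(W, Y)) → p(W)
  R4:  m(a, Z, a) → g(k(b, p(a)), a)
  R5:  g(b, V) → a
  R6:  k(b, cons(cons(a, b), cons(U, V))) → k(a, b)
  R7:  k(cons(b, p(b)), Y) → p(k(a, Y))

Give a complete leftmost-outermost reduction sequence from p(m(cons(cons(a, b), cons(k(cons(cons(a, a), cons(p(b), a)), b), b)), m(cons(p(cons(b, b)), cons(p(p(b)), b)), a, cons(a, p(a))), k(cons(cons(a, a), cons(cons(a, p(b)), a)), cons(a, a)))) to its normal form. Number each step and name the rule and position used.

1. p(m(cons(cons(a, b), cons(k(cons(cons(a, a), cons(p(b), a)), b), b)), m(cons(p(cons(b, b)), cons(p(p(b)), b)), a, cons(a, p(a))), k(cons(cons(a, a), cons(cons(a, p(b)), a)), cons(a, a))))  →  p(m(cons(cons(a, b), cons(p(b), b)), m(cons(p(cons(b, b)), cons(p(p(b)), b)), a, cons(a, p(a))), k(cons(cons(a, a), cons(cons(a, p(b)), a)), cons(a, a))))   [R1 at 1.1.2.1]
2. p(m(cons(cons(a, b), cons(p(b), b)), m(cons(p(cons(b, b)), cons(p(p(b)), b)), a, cons(a, p(a))), k(cons(cons(a, a), cons(cons(a, p(b)), a)), cons(a, a))))  →  p(m(cons(cons(a, b), cons(p(b), b)), p(a), k(cons(cons(a, a), cons(cons(a, p(b)), a)), cons(a, a))))   [R3 at 1.2]
3. p(m(cons(cons(a, b), cons(p(b), b)), p(a), k(cons(cons(a, a), cons(cons(a, p(b)), a)), cons(a, a))))  →  p(m(cons(cons(a, b), cons(p(b), b)), p(a), cons(a, p(b))))   [R1 at 1.3]
4. p(m(cons(cons(a, b), cons(p(b), b)), p(a), cons(a, p(b))))  →  p(p(a))   [R3 at 1]

p(p(a))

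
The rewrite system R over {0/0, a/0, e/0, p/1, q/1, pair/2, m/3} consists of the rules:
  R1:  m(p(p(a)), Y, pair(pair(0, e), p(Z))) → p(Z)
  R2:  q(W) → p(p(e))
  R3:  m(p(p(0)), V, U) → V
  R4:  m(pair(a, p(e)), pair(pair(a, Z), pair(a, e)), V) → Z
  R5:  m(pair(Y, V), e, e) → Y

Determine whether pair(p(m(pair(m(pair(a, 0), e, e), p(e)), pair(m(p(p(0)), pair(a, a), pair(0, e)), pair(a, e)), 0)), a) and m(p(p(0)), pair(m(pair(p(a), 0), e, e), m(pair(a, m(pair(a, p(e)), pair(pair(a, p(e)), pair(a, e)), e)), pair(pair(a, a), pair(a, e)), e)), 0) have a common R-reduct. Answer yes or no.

Reduce t₁ = pair(p(m(pair(m(pair(a, 0), e, e), p(e)), pair(m(p(p(0)), pair(a, a), pair(0, e)), pair(a, e)), 0)), a):
1. pair(p(m(pair(m(pair(a, 0), e, e), p(e)), pair(m(p(p(0)), pair(a, a), pair(0, e)), pair(a, e)), 0)), a)  →  pair(p(m(pair(a, p(e)), pair(m(p(p(0)), pair(a, a), pair(0, e)), pair(a, e)), 0)), a)   [R5 at 1.1.1.1]
2. pair(p(m(pair(a, p(e)), pair(m(p(p(0)), pair(a, a), pair(0, e)), pair(a, e)), 0)), a)  →  pair(p(m(pair(a, p(e)), pair(pair(a, a), pair(a, e)), 0)), a)   [R3 at 1.1.2.1]
3. pair(p(m(pair(a, p(e)), pair(pair(a, a), pair(a, e)), 0)), a)  →  pair(p(a), a)   [R4 at 1.1]

Reduce t₂ = m(p(p(0)), pair(m(pair(p(a), 0), e, e), m(pair(a, m(pair(a, p(e)), pair(pair(a, p(e)), pair(a, e)), e)), pair(pair(a, a), pair(a, e)), e)), 0):
1. m(p(p(0)), pair(m(pair(p(a), 0), e, e), m(pair(a, m(pair(a, p(e)), pair(pair(a, p(e)), pair(a, e)), e)), pair(pair(a, a), pair(a, e)), e)), 0)  →  pair(m(pair(p(a), 0), e, e), m(pair(a, m(pair(a, p(e)), pair(pair(a, p(e)), pair(a, e)), e)), pair(pair(a, a), pair(a, e)), e))   [R3 at ε]
2. pair(m(pair(p(a), 0), e, e), m(pair(a, m(pair(a, p(e)), pair(pair(a, p(e)), pair(a, e)), e)), pair(pair(a, a), pair(a, e)), e))  →  pair(p(a), m(pair(a, m(pair(a, p(e)), pair(pair(a, p(e)), pair(a, e)), e)), pair(pair(a, a), pair(a, e)), e))   [R5 at 1]
3. pair(p(a), m(pair(a, m(pair(a, p(e)), pair(pair(a, p(e)), pair(a, e)), e)), pair(pair(a, a), pair(a, e)), e))  →  pair(p(a), m(pair(a, p(e)), pair(pair(a, a), pair(a, e)), e))   [R4 at 2.1.2]
4. pair(p(a), m(pair(a, p(e)), pair(pair(a, a), pair(a, e)), e))  →  pair(p(a), a)   [R4 at 2]

yes — NF(t₁) = pair(p(a), a), NF(t₂) = pair(p(a), a)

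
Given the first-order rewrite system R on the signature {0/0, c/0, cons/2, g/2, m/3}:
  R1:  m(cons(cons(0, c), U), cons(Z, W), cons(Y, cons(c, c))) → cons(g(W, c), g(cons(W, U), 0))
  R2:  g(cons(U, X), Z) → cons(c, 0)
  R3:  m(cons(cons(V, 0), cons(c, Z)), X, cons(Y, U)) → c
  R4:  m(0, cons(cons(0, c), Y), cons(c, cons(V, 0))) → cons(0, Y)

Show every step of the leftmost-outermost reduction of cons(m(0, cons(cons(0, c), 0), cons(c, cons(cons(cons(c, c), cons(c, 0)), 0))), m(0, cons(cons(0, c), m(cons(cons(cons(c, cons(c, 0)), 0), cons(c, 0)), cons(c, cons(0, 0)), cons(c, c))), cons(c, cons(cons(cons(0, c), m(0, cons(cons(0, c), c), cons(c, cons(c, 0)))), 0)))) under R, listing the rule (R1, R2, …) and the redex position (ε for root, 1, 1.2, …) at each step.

1. cons(m(0, cons(cons(0, c), 0), cons(c, cons(cons(cons(c, c), cons(c, 0)), 0))), m(0, cons(cons(0, c), m(cons(cons(cons(c, cons(c, 0)), 0), cons(c, 0)), cons(c, cons(0, 0)), cons(c, c))), cons(c, cons(cons(cons(0, c), m(0, cons(cons(0, c), c), cons(c, cons(c, 0)))), 0))))  →  cons(cons(0, 0), m(0, cons(cons(0, c), m(cons(cons(cons(c, cons(c, 0)), 0), cons(c, 0)), cons(c, cons(0, 0)), cons(c, c))), cons(c, cons(cons(cons(0, c), m(0, cons(cons(0, c), c), cons(c, cons(c, 0)))), 0))))   [R4 at 1]
2. cons(cons(0, 0), m(0, cons(cons(0, c), m(cons(cons(cons(c, cons(c, 0)), 0), cons(c, 0)), cons(c, cons(0, 0)), cons(c, c))), cons(c, cons(cons(cons(0, c), m(0, cons(cons(0, c), c), cons(c, cons(c, 0)))), 0))))  →  cons(cons(0, 0), cons(0, m(cons(cons(cons(c, cons(c, 0)), 0), cons(c, 0)), cons(c, cons(0, 0)), cons(c, c))))   [R4 at 2]
3. cons(cons(0, 0), cons(0, m(cons(cons(cons(c, cons(c, 0)), 0), cons(c, 0)), cons(c, cons(0, 0)), cons(c, c))))  →  cons(cons(0, 0), cons(0, c))   [R3 at 2.2]

cons(cons(0, 0), cons(0, c))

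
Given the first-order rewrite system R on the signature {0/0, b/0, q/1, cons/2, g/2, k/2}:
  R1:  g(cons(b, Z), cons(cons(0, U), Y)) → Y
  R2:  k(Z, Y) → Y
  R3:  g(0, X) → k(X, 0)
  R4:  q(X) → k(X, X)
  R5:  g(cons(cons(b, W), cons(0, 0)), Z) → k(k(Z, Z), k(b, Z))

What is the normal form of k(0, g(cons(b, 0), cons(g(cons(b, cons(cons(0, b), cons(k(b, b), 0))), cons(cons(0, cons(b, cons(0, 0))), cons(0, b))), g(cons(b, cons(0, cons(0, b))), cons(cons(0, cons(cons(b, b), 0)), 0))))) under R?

1. k(0, g(cons(b, 0), cons(g(cons(b, cons(cons(0, b), cons(k(b, b), 0))), cons(cons(0, cons(b, cons(0, 0))), cons(0, b))), g(cons(b, cons(0, cons(0, b))), cons(cons(0, cons(cons(b, b), 0)), 0)))))  →  g(cons(b, 0), cons(g(cons(b, cons(cons(0, b), cons(k(b, b), 0))), cons(cons(0, cons(b, cons(0, 0))), cons(0, b))), g(cons(b, cons(0, cons(0, b))), cons(cons(0, cons(cons(b, b), 0)), 0))))   [R2 at ε]
2. g(cons(b, 0), cons(g(cons(b, cons(cons(0, b), cons(k(b, b), 0))), cons(cons(0, cons(b, cons(0, 0))), cons(0, b))), g(cons(b, cons(0, cons(0, b))), cons(cons(0, cons(cons(b, b), 0)), 0))))  →  g(cons(b, 0), cons(cons(0, b), g(cons(b, cons(0, cons(0, b))), cons(cons(0, cons(cons(b, b), 0)), 0))))   [R1 at 2.1]
3. g(cons(b, 0), cons(cons(0, b), g(cons(b, cons(0, cons(0, b))), cons(cons(0, cons(cons(b, b), 0)), 0))))  →  g(cons(b, cons(0, cons(0, b))), cons(cons(0, cons(cons(b, b), 0)), 0))   [R1 at ε]
4. g(cons(b, cons(0, cons(0, b))), cons(cons(0, cons(cons(b, b), 0)), 0))  →  0   [R1 at ε]

0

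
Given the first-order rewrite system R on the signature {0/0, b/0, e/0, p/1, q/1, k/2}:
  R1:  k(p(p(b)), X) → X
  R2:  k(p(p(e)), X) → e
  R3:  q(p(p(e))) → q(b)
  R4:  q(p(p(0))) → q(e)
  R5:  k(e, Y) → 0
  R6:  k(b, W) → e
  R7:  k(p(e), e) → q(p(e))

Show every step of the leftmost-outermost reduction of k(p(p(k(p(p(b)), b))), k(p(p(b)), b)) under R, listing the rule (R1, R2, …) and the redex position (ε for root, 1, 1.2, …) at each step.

1. k(p(p(k(p(p(b)), b))), k(p(p(b)), b))  →  k(p(p(b)), k(p(p(b)), b))   [R1 at 1.1.1]
2. k(p(p(b)), k(p(p(b)), b))  →  k(p(p(b)), b)   [R1 at ε]
3. k(p(p(b)), b)  →  b   [R1 at ε]

b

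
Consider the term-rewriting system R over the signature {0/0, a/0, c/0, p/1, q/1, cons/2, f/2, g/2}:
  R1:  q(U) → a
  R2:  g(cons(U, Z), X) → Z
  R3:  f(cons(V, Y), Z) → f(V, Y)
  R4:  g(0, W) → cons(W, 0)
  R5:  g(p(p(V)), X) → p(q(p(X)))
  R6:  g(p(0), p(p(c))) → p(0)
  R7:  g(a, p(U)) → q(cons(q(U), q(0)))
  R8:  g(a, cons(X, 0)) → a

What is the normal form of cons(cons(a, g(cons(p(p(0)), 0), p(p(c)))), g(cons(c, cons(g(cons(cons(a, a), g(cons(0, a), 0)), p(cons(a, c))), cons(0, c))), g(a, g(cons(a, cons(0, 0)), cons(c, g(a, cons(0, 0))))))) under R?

cons(cons(a, 0), cons(a, cons(0, c)))

1. cons(cons(a, g(cons(p(p(0)), 0), p(p(c)))), g(cons(c, cons(g(cons(cons(a, a), g(cons(0, a), 0)), p(cons(a, c))), cons(0, c))), g(a, g(cons(a, cons(0, 0)), cons(c, g(a, cons(0, 0)))))))  →  cons(cons(a, 0), g(cons(c, cons(g(cons(cons(a, a), g(cons(0, a), 0)), p(cons(a, c))), cons(0, c))), g(a, g(cons(a, cons(0, 0)), cons(c, g(a, cons(0, 0)))))))   [R2 at 1.2]
2. cons(cons(a, 0), g(cons(c, cons(g(cons(cons(a, a), g(cons(0, a), 0)), p(cons(a, c))), cons(0, c))), g(a, g(cons(a, cons(0, 0)), cons(c, g(a, cons(0, 0)))))))  →  cons(cons(a, 0), cons(g(cons(cons(a, a), g(cons(0, a), 0)), p(cons(a, c))), cons(0, c)))   [R2 at 2]
3. cons(cons(a, 0), cons(g(cons(cons(a, a), g(cons(0, a), 0)), p(cons(a, c))), cons(0, c)))  →  cons(cons(a, 0), cons(g(cons(0, a), 0), cons(0, c)))   [R2 at 2.1]
4. cons(cons(a, 0), cons(g(cons(0, a), 0), cons(0, c)))  →  cons(cons(a, 0), cons(a, cons(0, c)))   [R2 at 2.1]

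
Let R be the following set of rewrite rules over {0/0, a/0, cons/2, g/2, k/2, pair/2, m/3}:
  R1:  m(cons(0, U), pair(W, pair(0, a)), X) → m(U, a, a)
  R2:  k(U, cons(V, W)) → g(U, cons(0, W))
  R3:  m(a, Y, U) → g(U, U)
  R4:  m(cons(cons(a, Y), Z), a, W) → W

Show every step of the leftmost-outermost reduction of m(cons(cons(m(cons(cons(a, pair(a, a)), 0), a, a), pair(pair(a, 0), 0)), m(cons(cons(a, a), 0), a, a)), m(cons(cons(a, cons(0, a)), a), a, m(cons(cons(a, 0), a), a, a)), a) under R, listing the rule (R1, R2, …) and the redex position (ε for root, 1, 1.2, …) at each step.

1. m(cons(cons(m(cons(cons(a, pair(a, a)), 0), a, a), pair(pair(a, 0), 0)), m(cons(cons(a, a), 0), a, a)), m(cons(cons(a, cons(0, a)), a), a, m(cons(cons(a, 0), a), a, a)), a)  →  m(cons(cons(a, pair(pair(a, 0), 0)), m(cons(cons(a, a), 0), a, a)), m(cons(cons(a, cons(0, a)), a), a, m(cons(cons(a, 0), a), a, a)), a)   [R4 at 1.1.1]
2. m(cons(cons(a, pair(pair(a, 0), 0)), m(cons(cons(a, a), 0), a, a)), m(cons(cons(a, cons(0, a)), a), a, m(cons(cons(a, 0), a), a, a)), a)  →  m(cons(cons(a, pair(pair(a, 0), 0)), a), m(cons(cons(a, cons(0, a)), a), a, m(cons(cons(a, 0), a), a, a)), a)   [R4 at 1.2]
3. m(cons(cons(a, pair(pair(a, 0), 0)), a), m(cons(cons(a, cons(0, a)), a), a, m(cons(cons(a, 0), a), a, a)), a)  →  m(cons(cons(a, pair(pair(a, 0), 0)), a), m(cons(cons(a, 0), a), a, a), a)   [R4 at 2]
4. m(cons(cons(a, pair(pair(a, 0), 0)), a), m(cons(cons(a, 0), a), a, a), a)  →  m(cons(cons(a, pair(pair(a, 0), 0)), a), a, a)   [R4 at 2]
5. m(cons(cons(a, pair(pair(a, 0), 0)), a), a, a)  →  a   [R4 at ε]

a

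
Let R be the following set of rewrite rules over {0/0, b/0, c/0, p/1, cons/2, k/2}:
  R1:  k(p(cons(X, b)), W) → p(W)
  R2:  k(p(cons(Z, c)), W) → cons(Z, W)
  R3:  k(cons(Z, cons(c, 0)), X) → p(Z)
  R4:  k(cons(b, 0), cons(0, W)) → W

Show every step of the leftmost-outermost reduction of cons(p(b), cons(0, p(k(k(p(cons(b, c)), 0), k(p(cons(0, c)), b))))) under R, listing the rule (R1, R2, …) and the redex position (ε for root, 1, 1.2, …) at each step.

cons(p(b), cons(0, p(b)))

1. cons(p(b), cons(0, p(k(k(p(cons(b, c)), 0), k(p(cons(0, c)), b)))))  →  cons(p(b), cons(0, p(k(cons(b, 0), k(p(cons(0, c)), b)))))   [R2 at 2.2.1.1]
2. cons(p(b), cons(0, p(k(cons(b, 0), k(p(cons(0, c)), b)))))  →  cons(p(b), cons(0, p(k(cons(b, 0), cons(0, b)))))   [R2 at 2.2.1.2]
3. cons(p(b), cons(0, p(k(cons(b, 0), cons(0, b)))))  →  cons(p(b), cons(0, p(b)))   [R4 at 2.2.1]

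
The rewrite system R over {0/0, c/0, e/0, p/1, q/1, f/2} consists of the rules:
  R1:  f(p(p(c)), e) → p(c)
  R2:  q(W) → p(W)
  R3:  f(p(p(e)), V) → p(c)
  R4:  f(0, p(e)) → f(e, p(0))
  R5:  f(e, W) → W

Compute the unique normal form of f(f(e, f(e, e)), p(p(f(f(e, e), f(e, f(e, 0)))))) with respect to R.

p(p(0))

1. f(f(e, f(e, e)), p(p(f(f(e, e), f(e, f(e, 0))))))  →  f(f(e, e), p(p(f(f(e, e), f(e, f(e, 0))))))   [R5 at 1]
2. f(f(e, e), p(p(f(f(e, e), f(e, f(e, 0))))))  →  f(e, p(p(f(f(e, e), f(e, f(e, 0))))))   [R5 at 1]
3. f(e, p(p(f(f(e, e), f(e, f(e, 0))))))  →  p(p(f(f(e, e), f(e, f(e, 0)))))   [R5 at ε]
4. p(p(f(f(e, e), f(e, f(e, 0)))))  →  p(p(f(e, f(e, f(e, 0)))))   [R5 at 1.1.1]
5. p(p(f(e, f(e, f(e, 0)))))  →  p(p(f(e, f(e, 0))))   [R5 at 1.1]
6. p(p(f(e, f(e, 0))))  →  p(p(f(e, 0)))   [R5 at 1.1]
7. p(p(f(e, 0)))  →  p(p(0))   [R5 at 1.1]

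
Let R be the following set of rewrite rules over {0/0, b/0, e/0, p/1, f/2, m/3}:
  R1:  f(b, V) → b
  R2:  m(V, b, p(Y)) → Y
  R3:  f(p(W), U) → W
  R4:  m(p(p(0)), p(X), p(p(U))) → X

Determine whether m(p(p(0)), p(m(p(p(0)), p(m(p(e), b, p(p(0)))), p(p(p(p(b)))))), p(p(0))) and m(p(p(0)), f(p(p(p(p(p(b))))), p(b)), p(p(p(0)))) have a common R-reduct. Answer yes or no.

Reduce t₁ = m(p(p(0)), p(m(p(p(0)), p(m(p(e), b, p(p(0)))), p(p(p(p(b)))))), p(p(0))):
1. m(p(p(0)), p(m(p(p(0)), p(m(p(e), b, p(p(0)))), p(p(p(p(b)))))), p(p(0)))  →  m(p(p(0)), p(m(p(e), b, p(p(0)))), p(p(p(p(b)))))   [R4 at ε]
2. m(p(p(0)), p(m(p(e), b, p(p(0)))), p(p(p(p(b)))))  →  m(p(e), b, p(p(0)))   [R4 at ε]
3. m(p(e), b, p(p(0)))  →  p(0)   [R2 at ε]

Reduce t₂ = m(p(p(0)), f(p(p(p(p(p(b))))), p(b)), p(p(p(0)))):
1. m(p(p(0)), f(p(p(p(p(p(b))))), p(b)), p(p(p(0))))  →  m(p(p(0)), p(p(p(p(b)))), p(p(p(0))))   [R3 at 2]
2. m(p(p(0)), p(p(p(p(b)))), p(p(p(0))))  →  p(p(p(b)))   [R4 at ε]

no — NF(t₁) = p(0), NF(t₂) = p(p(p(b)))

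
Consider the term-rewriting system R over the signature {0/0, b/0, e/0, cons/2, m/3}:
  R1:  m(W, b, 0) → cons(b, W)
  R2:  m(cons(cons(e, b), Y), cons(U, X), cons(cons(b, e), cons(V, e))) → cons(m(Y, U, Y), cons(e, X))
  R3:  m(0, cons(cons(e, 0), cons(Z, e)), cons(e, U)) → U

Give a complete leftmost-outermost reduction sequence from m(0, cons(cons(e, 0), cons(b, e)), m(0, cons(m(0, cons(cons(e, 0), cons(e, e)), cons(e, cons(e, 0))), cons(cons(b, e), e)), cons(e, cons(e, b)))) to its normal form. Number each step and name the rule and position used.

b

1. m(0, cons(cons(e, 0), cons(b, e)), m(0, cons(m(0, cons(cons(e, 0), cons(e, e)), cons(e, cons(e, 0))), cons(cons(b, e), e)), cons(e, cons(e, b))))  →  m(0, cons(cons(e, 0), cons(b, e)), m(0, cons(cons(e, 0), cons(cons(b, e), e)), cons(e, cons(e, b))))   [R3 at 3.2.1]
2. m(0, cons(cons(e, 0), cons(b, e)), m(0, cons(cons(e, 0), cons(cons(b, e), e)), cons(e, cons(e, b))))  →  m(0, cons(cons(e, 0), cons(b, e)), cons(e, b))   [R3 at 3]
3. m(0, cons(cons(e, 0), cons(b, e)), cons(e, b))  →  b   [R3 at ε]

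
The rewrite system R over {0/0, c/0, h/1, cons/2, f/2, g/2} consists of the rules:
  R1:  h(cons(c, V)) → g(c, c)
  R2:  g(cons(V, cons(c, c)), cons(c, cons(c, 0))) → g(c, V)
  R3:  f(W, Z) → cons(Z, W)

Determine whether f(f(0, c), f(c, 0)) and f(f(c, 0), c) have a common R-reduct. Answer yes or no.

Reduce t₁ = f(f(0, c), f(c, 0)):
1. f(f(0, c), f(c, 0))  →  cons(f(c, 0), f(0, c))   [R3 at ε]
2. cons(f(c, 0), f(0, c))  →  cons(cons(0, c), f(0, c))   [R3 at 1]
3. cons(cons(0, c), f(0, c))  →  cons(cons(0, c), cons(c, 0))   [R3 at 2]

Reduce t₂ = f(f(c, 0), c):
1. f(f(c, 0), c)  →  cons(c, f(c, 0))   [R3 at ε]
2. cons(c, f(c, 0))  →  cons(c, cons(0, c))   [R3 at 2]

no — NF(t₁) = cons(cons(0, c), cons(c, 0)), NF(t₂) = cons(c, cons(0, c))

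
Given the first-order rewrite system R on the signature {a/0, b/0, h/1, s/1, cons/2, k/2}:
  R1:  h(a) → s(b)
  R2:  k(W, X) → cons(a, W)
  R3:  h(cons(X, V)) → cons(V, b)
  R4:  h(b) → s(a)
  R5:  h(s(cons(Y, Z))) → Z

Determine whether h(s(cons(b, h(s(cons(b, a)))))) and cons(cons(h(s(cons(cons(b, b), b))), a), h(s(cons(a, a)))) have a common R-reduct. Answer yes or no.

no — NF(t₁) = a, NF(t₂) = cons(cons(b, a), a)

Reduce t₁ = h(s(cons(b, h(s(cons(b, a)))))):
1. h(s(cons(b, h(s(cons(b, a))))))  →  h(s(cons(b, a)))   [R5 at ε]
2. h(s(cons(b, a)))  →  a   [R5 at ε]

Reduce t₂ = cons(cons(h(s(cons(cons(b, b), b))), a), h(s(cons(a, a)))):
1. cons(cons(h(s(cons(cons(b, b), b))), a), h(s(cons(a, a))))  →  cons(cons(b, a), h(s(cons(a, a))))   [R5 at 1.1]
2. cons(cons(b, a), h(s(cons(a, a))))  →  cons(cons(b, a), a)   [R5 at 2]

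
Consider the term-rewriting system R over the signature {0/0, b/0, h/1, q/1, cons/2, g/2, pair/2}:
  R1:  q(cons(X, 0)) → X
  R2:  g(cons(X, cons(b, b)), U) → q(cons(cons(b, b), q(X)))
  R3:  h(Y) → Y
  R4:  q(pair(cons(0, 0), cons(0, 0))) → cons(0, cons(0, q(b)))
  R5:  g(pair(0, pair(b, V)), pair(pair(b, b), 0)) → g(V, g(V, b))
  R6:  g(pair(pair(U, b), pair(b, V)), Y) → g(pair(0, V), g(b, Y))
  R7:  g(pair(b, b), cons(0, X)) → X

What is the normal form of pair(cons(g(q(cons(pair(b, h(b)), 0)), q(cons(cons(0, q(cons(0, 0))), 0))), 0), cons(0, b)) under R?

1. pair(cons(g(q(cons(pair(b, h(b)), 0)), q(cons(cons(0, q(cons(0, 0))), 0))), 0), cons(0, b))  →  pair(cons(g(pair(b, h(b)), q(cons(cons(0, q(cons(0, 0))), 0))), 0), cons(0, b))   [R1 at 1.1.1]
2. pair(cons(g(pair(b, h(b)), q(cons(cons(0, q(cons(0, 0))), 0))), 0), cons(0, b))  →  pair(cons(g(pair(b, b), q(cons(cons(0, q(cons(0, 0))), 0))), 0), cons(0, b))   [R3 at 1.1.1.2]
3. pair(cons(g(pair(b, b), q(cons(cons(0, q(cons(0, 0))), 0))), 0), cons(0, b))  →  pair(cons(g(pair(b, b), cons(0, q(cons(0, 0)))), 0), cons(0, b))   [R1 at 1.1.2]
4. pair(cons(g(pair(b, b), cons(0, q(cons(0, 0)))), 0), cons(0, b))  →  pair(cons(q(cons(0, 0)), 0), cons(0, b))   [R7 at 1.1]
5. pair(cons(q(cons(0, 0)), 0), cons(0, b))  →  pair(cons(0, 0), cons(0, b))   [R1 at 1.1]

pair(cons(0, 0), cons(0, b))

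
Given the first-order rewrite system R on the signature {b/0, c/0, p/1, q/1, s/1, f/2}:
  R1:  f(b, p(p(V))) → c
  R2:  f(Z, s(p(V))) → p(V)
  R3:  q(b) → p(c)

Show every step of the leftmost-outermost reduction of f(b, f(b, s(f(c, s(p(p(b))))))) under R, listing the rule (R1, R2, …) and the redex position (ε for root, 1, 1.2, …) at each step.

1. f(b, f(b, s(f(c, s(p(p(b)))))))  →  f(b, f(b, s(p(p(b)))))   [R2 at 2.2.1]
2. f(b, f(b, s(p(p(b)))))  →  f(b, p(p(b)))   [R2 at 2]
3. f(b, p(p(b)))  →  c   [R1 at ε]

c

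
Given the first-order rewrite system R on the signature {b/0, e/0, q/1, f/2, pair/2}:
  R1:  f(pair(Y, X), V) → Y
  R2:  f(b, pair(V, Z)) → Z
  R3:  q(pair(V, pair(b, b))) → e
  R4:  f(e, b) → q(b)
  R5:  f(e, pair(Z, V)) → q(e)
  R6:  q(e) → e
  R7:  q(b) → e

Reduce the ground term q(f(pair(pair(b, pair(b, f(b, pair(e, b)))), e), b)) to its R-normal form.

1. q(f(pair(pair(b, pair(b, f(b, pair(e, b)))), e), b))  →  q(pair(b, pair(b, f(b, pair(e, b)))))   [R1 at 1]
2. q(pair(b, pair(b, f(b, pair(e, b)))))  →  q(pair(b, pair(b, b)))   [R2 at 1.2.2]
3. q(pair(b, pair(b, b)))  →  e   [R3 at ε]

e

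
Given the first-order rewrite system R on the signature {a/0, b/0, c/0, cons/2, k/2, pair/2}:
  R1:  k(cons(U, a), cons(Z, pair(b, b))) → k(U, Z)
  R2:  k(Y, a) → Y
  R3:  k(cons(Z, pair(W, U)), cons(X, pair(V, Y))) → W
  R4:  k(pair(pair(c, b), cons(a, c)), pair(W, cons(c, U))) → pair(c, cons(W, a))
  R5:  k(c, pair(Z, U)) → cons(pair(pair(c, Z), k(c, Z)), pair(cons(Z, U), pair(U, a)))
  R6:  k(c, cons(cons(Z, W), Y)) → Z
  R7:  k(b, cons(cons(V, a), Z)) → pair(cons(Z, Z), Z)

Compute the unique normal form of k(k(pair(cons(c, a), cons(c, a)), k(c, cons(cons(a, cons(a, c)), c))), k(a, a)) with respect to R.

1. k(k(pair(cons(c, a), cons(c, a)), k(c, cons(cons(a, cons(a, c)), c))), k(a, a))  →  k(k(pair(cons(c, a), cons(c, a)), a), k(a, a))   [R6 at 1.2]
2. k(k(pair(cons(c, a), cons(c, a)), a), k(a, a))  →  k(pair(cons(c, a), cons(c, a)), k(a, a))   [R2 at 1]
3. k(pair(cons(c, a), cons(c, a)), k(a, a))  →  k(pair(cons(c, a), cons(c, a)), a)   [R2 at 2]
4. k(pair(cons(c, a), cons(c, a)), a)  →  pair(cons(c, a), cons(c, a))   [R2 at ε]

pair(cons(c, a), cons(c, a))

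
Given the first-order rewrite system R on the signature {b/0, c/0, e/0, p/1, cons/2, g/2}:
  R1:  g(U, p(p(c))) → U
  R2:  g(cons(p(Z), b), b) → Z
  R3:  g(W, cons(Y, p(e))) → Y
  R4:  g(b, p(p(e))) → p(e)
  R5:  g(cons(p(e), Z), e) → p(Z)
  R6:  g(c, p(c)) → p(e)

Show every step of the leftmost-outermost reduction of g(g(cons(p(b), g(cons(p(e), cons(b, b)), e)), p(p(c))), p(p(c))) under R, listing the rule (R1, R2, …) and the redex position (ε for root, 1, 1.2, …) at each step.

1. g(g(cons(p(b), g(cons(p(e), cons(b, b)), e)), p(p(c))), p(p(c)))  →  g(cons(p(b), g(cons(p(e), cons(b, b)), e)), p(p(c)))   [R1 at ε]
2. g(cons(p(b), g(cons(p(e), cons(b, b)), e)), p(p(c)))  →  cons(p(b), g(cons(p(e), cons(b, b)), e))   [R1 at ε]
3. cons(p(b), g(cons(p(e), cons(b, b)), e))  →  cons(p(b), p(cons(b, b)))   [R5 at 2]

cons(p(b), p(cons(b, b)))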